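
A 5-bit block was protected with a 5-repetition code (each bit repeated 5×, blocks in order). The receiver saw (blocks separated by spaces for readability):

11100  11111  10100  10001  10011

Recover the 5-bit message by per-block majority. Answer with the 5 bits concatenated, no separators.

Block 1 (11100): 3 ones → 1
Block 2 (11111): 5 ones → 1
Block 3 (10100): 2 ones → 0
Block 4 (10001): 2 ones → 0
Block 5 (10011): 3 ones → 1

11001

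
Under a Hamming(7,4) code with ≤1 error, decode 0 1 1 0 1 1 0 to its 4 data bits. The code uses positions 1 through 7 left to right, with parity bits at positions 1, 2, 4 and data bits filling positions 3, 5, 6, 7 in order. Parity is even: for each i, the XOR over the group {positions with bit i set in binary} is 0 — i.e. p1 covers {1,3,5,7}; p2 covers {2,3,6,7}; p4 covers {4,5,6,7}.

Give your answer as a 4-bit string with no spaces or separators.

1110

s1 (pos 1,3,5,7): 0⊕1⊕1⊕0 = 0
s2 (pos 2,3,6,7): 1⊕1⊕1⊕0 = 1
s4 (pos 4,5,6,7): 0⊕1⊕1⊕0 = 0
Syndrome s4…s1 = 010 → error at position 2.
Flip position 2: 0110110 → 0010110
Read data bits from positions 3,5,6,7: 1110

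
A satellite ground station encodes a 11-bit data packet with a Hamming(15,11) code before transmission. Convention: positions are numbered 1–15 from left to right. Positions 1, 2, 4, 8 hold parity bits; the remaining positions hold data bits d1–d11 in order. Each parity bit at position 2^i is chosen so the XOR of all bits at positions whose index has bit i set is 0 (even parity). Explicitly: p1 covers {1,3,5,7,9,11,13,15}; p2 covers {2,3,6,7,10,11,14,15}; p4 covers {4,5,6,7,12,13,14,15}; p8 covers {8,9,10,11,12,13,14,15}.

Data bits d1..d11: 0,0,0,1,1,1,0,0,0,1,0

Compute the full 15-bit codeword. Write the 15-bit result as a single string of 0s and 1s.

010000111100010

Place data at non-parity positions: p1 p2 0 p4 0 0 1 p8 1 1 0 0 0 1 0
p1 (pos 1,3,5,7,9,11,13,15): XOR of data positions = 0⊕0⊕1⊕1⊕0⊕0⊕0 = 0
p2 (pos 2,3,6,7,10,11,14,15): XOR of data positions = 0⊕0⊕1⊕1⊕0⊕1⊕0 = 1
p4 (pos 4,5,6,7,12,13,14,15): XOR of data positions = 0⊕0⊕1⊕0⊕0⊕1⊕0 = 0
p8 (pos 8,9,10,11,12,13,14,15): XOR of data positions = 1⊕1⊕0⊕0⊕0⊕1⊕0 = 1
Codeword: 010000111100010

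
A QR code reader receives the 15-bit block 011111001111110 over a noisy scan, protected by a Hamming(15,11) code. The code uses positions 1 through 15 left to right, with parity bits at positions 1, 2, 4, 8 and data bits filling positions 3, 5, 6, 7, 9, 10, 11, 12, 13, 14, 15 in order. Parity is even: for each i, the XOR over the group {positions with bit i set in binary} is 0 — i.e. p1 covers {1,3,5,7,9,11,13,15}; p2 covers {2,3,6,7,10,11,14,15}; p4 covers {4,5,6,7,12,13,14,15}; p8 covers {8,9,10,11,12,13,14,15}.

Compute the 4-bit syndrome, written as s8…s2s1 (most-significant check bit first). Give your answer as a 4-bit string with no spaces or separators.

s1 (pos 1,3,5,7,9,11,13,15): 0⊕1⊕1⊕0⊕1⊕1⊕1⊕0 = 1
s2 (pos 2,3,6,7,10,11,14,15): 1⊕1⊕1⊕0⊕1⊕1⊕1⊕0 = 0
s4 (pos 4,5,6,7,12,13,14,15): 1⊕1⊕1⊕0⊕1⊕1⊕1⊕0 = 0
s8 (pos 8,9,10,11,12,13,14,15): 0⊕1⊕1⊕1⊕1⊕1⊕1⊕0 = 0
Syndrome s8…s1 = 0001 → error at position 1.

0001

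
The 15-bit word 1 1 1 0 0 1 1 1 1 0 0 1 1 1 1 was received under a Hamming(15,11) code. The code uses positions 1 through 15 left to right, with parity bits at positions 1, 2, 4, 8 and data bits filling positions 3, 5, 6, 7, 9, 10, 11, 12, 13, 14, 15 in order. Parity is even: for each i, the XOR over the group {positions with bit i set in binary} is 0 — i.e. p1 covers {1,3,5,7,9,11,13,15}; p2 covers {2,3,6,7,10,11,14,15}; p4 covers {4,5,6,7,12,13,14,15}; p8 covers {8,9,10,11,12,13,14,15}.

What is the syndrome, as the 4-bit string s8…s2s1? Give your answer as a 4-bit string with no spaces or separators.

s1 (pos 1,3,5,7,9,11,13,15): 1⊕1⊕0⊕1⊕1⊕0⊕1⊕1 = 0
s2 (pos 2,3,6,7,10,11,14,15): 1⊕1⊕1⊕1⊕0⊕0⊕1⊕1 = 0
s4 (pos 4,5,6,7,12,13,14,15): 0⊕0⊕1⊕1⊕1⊕1⊕1⊕1 = 0
s8 (pos 8,9,10,11,12,13,14,15): 1⊕1⊕0⊕0⊕1⊕1⊕1⊕1 = 0
Syndrome s8…s1 = 0000 → no error.

0000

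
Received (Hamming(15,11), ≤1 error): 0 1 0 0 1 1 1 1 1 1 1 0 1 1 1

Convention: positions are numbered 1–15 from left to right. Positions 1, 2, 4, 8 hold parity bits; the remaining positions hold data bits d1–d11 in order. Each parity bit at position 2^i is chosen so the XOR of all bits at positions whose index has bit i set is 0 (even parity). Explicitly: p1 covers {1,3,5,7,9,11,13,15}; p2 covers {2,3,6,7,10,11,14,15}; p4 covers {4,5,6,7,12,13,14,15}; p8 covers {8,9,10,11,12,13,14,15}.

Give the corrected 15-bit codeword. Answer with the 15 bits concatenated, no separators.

010011111010111

s1 (pos 1,3,5,7,9,11,13,15): 0⊕0⊕1⊕1⊕1⊕1⊕1⊕1 = 0
s2 (pos 2,3,6,7,10,11,14,15): 1⊕0⊕1⊕1⊕1⊕1⊕1⊕1 = 1
s4 (pos 4,5,6,7,12,13,14,15): 0⊕1⊕1⊕1⊕0⊕1⊕1⊕1 = 0
s8 (pos 8,9,10,11,12,13,14,15): 1⊕1⊕1⊕1⊕0⊕1⊕1⊕1 = 1
Syndrome s8…s1 = 1010 → error at position 10.
Flip position 10: 010011111110111 → 010011111010111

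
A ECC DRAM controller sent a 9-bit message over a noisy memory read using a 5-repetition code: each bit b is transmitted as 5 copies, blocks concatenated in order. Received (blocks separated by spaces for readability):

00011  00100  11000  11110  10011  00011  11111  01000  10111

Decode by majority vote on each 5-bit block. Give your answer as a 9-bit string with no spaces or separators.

000110101

Block 1 (00011): 2 ones → 0
Block 2 (00100): 1 one → 0
Block 3 (11000): 2 ones → 0
Block 4 (11110): 4 ones → 1
Block 5 (10011): 3 ones → 1
Block 6 (00011): 2 ones → 0
Block 7 (11111): 5 ones → 1
Block 8 (01000): 1 one → 0
Block 9 (10111): 4 ones → 1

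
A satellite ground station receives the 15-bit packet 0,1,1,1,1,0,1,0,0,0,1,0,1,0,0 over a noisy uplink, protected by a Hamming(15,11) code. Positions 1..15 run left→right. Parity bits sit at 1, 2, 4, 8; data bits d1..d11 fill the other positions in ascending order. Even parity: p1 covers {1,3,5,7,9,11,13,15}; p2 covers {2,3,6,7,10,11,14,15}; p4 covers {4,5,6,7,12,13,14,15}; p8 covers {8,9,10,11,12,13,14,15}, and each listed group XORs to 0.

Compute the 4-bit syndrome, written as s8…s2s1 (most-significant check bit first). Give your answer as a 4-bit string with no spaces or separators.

s1 (pos 1,3,5,7,9,11,13,15): 0⊕1⊕1⊕1⊕0⊕1⊕1⊕0 = 1
s2 (pos 2,3,6,7,10,11,14,15): 1⊕1⊕0⊕1⊕0⊕1⊕0⊕0 = 0
s4 (pos 4,5,6,7,12,13,14,15): 1⊕1⊕0⊕1⊕0⊕1⊕0⊕0 = 0
s8 (pos 8,9,10,11,12,13,14,15): 0⊕0⊕0⊕1⊕0⊕1⊕0⊕0 = 0
Syndrome s8…s1 = 0001 → error at position 1.

0001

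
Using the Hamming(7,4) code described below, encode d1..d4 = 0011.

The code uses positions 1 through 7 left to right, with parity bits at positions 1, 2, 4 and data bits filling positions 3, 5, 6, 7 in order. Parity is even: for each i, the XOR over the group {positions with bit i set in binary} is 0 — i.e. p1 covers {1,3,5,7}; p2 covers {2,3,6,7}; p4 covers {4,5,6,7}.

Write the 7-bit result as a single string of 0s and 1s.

Place data at non-parity positions: p1 p2 0 p4 0 1 1
p1 (pos 1,3,5,7): XOR of data positions = 0⊕0⊕1 = 1
p2 (pos 2,3,6,7): XOR of data positions = 0⊕1⊕1 = 0
p4 (pos 4,5,6,7): XOR of data positions = 0⊕1⊕1 = 0
Codeword: 1000011

1000011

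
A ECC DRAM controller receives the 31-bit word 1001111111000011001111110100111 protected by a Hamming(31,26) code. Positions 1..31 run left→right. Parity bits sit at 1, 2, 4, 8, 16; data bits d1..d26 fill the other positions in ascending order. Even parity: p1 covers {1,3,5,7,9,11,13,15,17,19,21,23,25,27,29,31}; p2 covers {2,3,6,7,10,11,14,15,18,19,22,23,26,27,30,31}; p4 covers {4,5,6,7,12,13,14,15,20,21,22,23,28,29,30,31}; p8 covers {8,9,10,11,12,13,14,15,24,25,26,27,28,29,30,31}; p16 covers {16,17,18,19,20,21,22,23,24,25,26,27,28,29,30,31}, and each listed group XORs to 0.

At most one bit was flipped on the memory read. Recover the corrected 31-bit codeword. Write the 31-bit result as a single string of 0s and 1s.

1001111111000011001111100100111

s1 (pos 1,3,5,7,9,11,13,15,17,19,21,23,25,27,29,31): 1⊕0⊕1⊕1⊕1⊕0⊕0⊕1⊕0⊕1⊕1⊕1⊕0⊕0⊕1⊕1 = 0
s2 (pos 2,3,6,7,10,11,14,15,18,19,22,23,26,27,30,31): 0⊕0⊕1⊕1⊕1⊕0⊕0⊕1⊕0⊕1⊕1⊕1⊕1⊕0⊕1⊕1 = 0
s4 (pos 4,5,6,7,12,13,14,15,20,21,22,23,28,29,30,31): 1⊕1⊕1⊕1⊕0⊕0⊕0⊕1⊕1⊕1⊕1⊕1⊕0⊕1⊕1⊕1 = 0
s8 (pos 8,9,10,11,12,13,14,15,24,25,26,27,28,29,30,31): 1⊕1⊕1⊕0⊕0⊕0⊕0⊕1⊕1⊕0⊕1⊕0⊕0⊕1⊕1⊕1 = 1
s16 (pos 16,17,18,19,20,21,22,23,24,25,26,27,28,29,30,31): 1⊕0⊕0⊕1⊕1⊕1⊕1⊕1⊕1⊕0⊕1⊕0⊕0⊕1⊕1⊕1 = 1
Syndrome s16…s1 = 11000 → error at position 24.
Flip position 24: 1001111111000011001111110100111 → 1001111111000011001111100100111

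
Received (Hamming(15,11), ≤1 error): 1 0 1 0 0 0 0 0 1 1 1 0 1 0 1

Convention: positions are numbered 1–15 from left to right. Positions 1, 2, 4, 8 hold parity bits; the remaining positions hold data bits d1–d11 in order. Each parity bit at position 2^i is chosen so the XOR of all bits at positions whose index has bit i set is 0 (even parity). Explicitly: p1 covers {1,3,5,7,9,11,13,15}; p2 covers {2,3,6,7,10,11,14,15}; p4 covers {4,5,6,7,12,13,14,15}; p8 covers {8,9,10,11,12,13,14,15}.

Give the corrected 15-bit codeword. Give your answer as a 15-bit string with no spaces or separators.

101000011110101

s1 (pos 1,3,5,7,9,11,13,15): 1⊕1⊕0⊕0⊕1⊕1⊕1⊕1 = 0
s2 (pos 2,3,6,7,10,11,14,15): 0⊕1⊕0⊕0⊕1⊕1⊕0⊕1 = 0
s4 (pos 4,5,6,7,12,13,14,15): 0⊕0⊕0⊕0⊕0⊕1⊕0⊕1 = 0
s8 (pos 8,9,10,11,12,13,14,15): 0⊕1⊕1⊕1⊕0⊕1⊕0⊕1 = 1
Syndrome s8…s1 = 1000 → error at position 8.
Flip position 8: 101000001110101 → 101000011110101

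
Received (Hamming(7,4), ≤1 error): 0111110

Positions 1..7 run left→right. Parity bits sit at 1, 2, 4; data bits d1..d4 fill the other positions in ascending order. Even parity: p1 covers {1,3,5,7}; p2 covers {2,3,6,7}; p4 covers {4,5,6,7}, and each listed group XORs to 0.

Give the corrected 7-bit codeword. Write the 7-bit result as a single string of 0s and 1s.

s1 (pos 1,3,5,7): 0⊕1⊕1⊕0 = 0
s2 (pos 2,3,6,7): 1⊕1⊕1⊕0 = 1
s4 (pos 4,5,6,7): 1⊕1⊕1⊕0 = 1
Syndrome s4…s1 = 110 → error at position 6.
Flip position 6: 0111110 → 0111100

0111100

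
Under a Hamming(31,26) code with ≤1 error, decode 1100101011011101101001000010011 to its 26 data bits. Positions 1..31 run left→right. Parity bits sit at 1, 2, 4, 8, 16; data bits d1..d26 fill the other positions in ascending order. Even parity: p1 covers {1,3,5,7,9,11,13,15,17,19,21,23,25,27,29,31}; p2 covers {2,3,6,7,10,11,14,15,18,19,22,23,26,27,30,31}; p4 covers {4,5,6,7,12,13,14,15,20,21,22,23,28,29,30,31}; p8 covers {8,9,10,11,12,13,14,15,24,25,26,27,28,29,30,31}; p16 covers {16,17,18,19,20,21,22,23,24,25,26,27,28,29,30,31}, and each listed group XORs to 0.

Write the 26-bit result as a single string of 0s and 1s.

s1 (pos 1,3,5,7,9,11,13,15,17,19,21,23,25,27,29,31): 1⊕0⊕1⊕1⊕1⊕0⊕1⊕0⊕1⊕1⊕0⊕0⊕0⊕1⊕0⊕1 = 1
s2 (pos 2,3,6,7,10,11,14,15,18,19,22,23,26,27,30,31): 1⊕0⊕0⊕1⊕1⊕0⊕1⊕0⊕0⊕1⊕1⊕0⊕0⊕1⊕1⊕1 = 1
s4 (pos 4,5,6,7,12,13,14,15,20,21,22,23,28,29,30,31): 0⊕1⊕0⊕1⊕1⊕1⊕1⊕0⊕0⊕0⊕1⊕0⊕0⊕0⊕1⊕1 = 0
s8 (pos 8,9,10,11,12,13,14,15,24,25,26,27,28,29,30,31): 0⊕1⊕1⊕0⊕1⊕1⊕1⊕0⊕0⊕0⊕0⊕1⊕0⊕0⊕1⊕1 = 0
s16 (pos 16,17,18,19,20,21,22,23,24,25,26,27,28,29,30,31): 1⊕1⊕0⊕1⊕0⊕0⊕1⊕0⊕0⊕0⊕0⊕1⊕0⊕0⊕1⊕1 = 1
Syndrome s16…s1 = 10011 → error at position 19.
Flip position 19: 1100101011011101101001000010011 → 1100101011011101100001000010011
Read data bits from positions 3,5,6,7,9,10,11,12,13,14,15,17,18,19,20,21,22,23,24,25,26,27,28,29,30,31: 01011101110100001000010011

01011101110100001000010011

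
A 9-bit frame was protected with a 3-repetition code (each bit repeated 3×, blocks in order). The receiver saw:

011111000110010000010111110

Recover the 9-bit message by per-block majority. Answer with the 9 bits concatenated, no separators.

110100011

Block 1 (011): 2 ones → 1
Block 2 (111): 3 ones → 1
Block 3 (000): 0 ones → 0
Block 4 (110): 2 ones → 1
Block 5 (010): 1 one → 0
Block 6 (000): 0 ones → 0
Block 7 (010): 1 one → 0
Block 8 (111): 3 ones → 1
Block 9 (110): 2 ones → 1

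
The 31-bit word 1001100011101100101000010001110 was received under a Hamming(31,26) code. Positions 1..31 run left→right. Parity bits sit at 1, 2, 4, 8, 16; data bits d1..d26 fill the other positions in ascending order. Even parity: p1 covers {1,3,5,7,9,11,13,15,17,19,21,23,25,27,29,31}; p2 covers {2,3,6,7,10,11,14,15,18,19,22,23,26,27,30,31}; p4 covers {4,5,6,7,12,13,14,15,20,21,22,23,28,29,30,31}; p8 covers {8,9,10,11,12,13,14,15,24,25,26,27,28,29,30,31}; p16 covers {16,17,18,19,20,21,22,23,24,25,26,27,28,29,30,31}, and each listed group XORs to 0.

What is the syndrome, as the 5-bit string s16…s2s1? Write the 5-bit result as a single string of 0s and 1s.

s1 (pos 1,3,5,7,9,11,13,15,17,19,21,23,25,27,29,31): 1⊕0⊕1⊕0⊕1⊕1⊕1⊕0⊕1⊕1⊕0⊕0⊕0⊕0⊕1⊕0 = 0
s2 (pos 2,3,6,7,10,11,14,15,18,19,22,23,26,27,30,31): 0⊕0⊕0⊕0⊕1⊕1⊕1⊕0⊕0⊕1⊕0⊕0⊕0⊕0⊕1⊕0 = 1
s4 (pos 4,5,6,7,12,13,14,15,20,21,22,23,28,29,30,31): 1⊕1⊕0⊕0⊕0⊕1⊕1⊕0⊕0⊕0⊕0⊕0⊕1⊕1⊕1⊕0 = 1
s8 (pos 8,9,10,11,12,13,14,15,24,25,26,27,28,29,30,31): 0⊕1⊕1⊕1⊕0⊕1⊕1⊕0⊕1⊕0⊕0⊕0⊕1⊕1⊕1⊕0 = 1
s16 (pos 16,17,18,19,20,21,22,23,24,25,26,27,28,29,30,31): 0⊕1⊕0⊕1⊕0⊕0⊕0⊕0⊕1⊕0⊕0⊕0⊕1⊕1⊕1⊕0 = 0
Syndrome s16…s1 = 01110 → error at position 14.

01110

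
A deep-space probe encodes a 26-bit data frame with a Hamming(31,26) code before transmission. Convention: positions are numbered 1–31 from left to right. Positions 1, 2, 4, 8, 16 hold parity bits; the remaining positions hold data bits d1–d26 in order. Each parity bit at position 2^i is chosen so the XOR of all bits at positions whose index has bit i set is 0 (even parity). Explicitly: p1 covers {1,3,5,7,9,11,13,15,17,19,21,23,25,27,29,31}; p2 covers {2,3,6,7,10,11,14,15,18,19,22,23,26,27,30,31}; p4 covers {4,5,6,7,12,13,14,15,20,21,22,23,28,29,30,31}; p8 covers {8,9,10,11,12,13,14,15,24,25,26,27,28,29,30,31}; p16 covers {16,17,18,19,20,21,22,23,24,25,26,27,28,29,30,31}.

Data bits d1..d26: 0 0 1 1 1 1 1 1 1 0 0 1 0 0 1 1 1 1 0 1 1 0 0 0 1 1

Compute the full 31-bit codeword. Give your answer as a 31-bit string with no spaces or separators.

Place data at non-parity positions: p1 p2 0 p4 0 1 1 p8 1 1 1 1 1 0 0 p16 1 0 0 1 1 1 1 0 1 1 0 0 0 1 1
p1 (pos 1,3,5,7,9,11,13,15,17,19,21,23,25,27,29,31): XOR of data positions = 0⊕0⊕1⊕1⊕1⊕1⊕0⊕1⊕0⊕1⊕1⊕1⊕0⊕0⊕1 = 1
p2 (pos 2,3,6,7,10,11,14,15,18,19,22,23,26,27,30,31): XOR of data positions = 0⊕1⊕1⊕1⊕1⊕0⊕0⊕0⊕0⊕1⊕1⊕1⊕0⊕1⊕1 = 1
p4 (pos 4,5,6,7,12,13,14,15,20,21,22,23,28,29,30,31): XOR of data positions = 0⊕1⊕1⊕1⊕1⊕0⊕0⊕1⊕1⊕1⊕1⊕0⊕0⊕1⊕1 = 0
p8 (pos 8,9,10,11,12,13,14,15,24,25,26,27,28,29,30,31): XOR of data positions = 1⊕1⊕1⊕1⊕1⊕0⊕0⊕0⊕1⊕1⊕0⊕0⊕0⊕1⊕1 = 1
p16 (pos 16,17,18,19,20,21,22,23,24,25,26,27,28,29,30,31): XOR of data positions = 1⊕0⊕0⊕1⊕1⊕1⊕1⊕0⊕1⊕1⊕0⊕0⊕0⊕1⊕1 = 1
Codeword: 1100011111111001100111101100011

1100011111111001100111101100011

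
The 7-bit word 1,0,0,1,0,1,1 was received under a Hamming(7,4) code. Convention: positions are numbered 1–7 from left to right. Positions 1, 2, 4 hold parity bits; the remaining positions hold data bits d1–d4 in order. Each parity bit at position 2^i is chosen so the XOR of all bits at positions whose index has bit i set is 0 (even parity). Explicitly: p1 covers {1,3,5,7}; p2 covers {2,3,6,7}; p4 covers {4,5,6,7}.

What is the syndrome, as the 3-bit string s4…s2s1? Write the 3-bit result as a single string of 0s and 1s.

s1 (pos 1,3,5,7): 1⊕0⊕0⊕1 = 0
s2 (pos 2,3,6,7): 0⊕0⊕1⊕1 = 0
s4 (pos 4,5,6,7): 1⊕0⊕1⊕1 = 1
Syndrome s4…s1 = 100 → error at position 4.

100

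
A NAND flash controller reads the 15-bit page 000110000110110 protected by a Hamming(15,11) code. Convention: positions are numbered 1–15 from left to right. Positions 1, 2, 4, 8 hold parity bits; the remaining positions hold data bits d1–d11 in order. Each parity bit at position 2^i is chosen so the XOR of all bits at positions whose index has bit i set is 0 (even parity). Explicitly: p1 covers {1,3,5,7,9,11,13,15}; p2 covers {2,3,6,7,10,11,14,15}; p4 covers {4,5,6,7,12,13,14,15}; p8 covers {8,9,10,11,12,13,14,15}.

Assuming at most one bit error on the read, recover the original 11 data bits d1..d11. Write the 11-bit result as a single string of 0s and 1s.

11000110110

s1 (pos 1,3,5,7,9,11,13,15): 0⊕0⊕1⊕0⊕0⊕1⊕1⊕0 = 1
s2 (pos 2,3,6,7,10,11,14,15): 0⊕0⊕0⊕0⊕1⊕1⊕1⊕0 = 1
s4 (pos 4,5,6,7,12,13,14,15): 1⊕1⊕0⊕0⊕0⊕1⊕1⊕0 = 0
s8 (pos 8,9,10,11,12,13,14,15): 0⊕0⊕1⊕1⊕0⊕1⊕1⊕0 = 0
Syndrome s8…s1 = 0011 → error at position 3.
Flip position 3: 000110000110110 → 001110000110110
Read data bits from positions 3,5,6,7,9,10,11,12,13,14,15: 11000110110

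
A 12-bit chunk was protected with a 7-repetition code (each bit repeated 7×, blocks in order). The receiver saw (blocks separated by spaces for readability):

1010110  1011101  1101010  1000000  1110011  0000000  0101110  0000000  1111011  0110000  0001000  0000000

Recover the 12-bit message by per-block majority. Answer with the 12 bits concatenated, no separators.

Block 1 (1010110): 4 ones → 1
Block 2 (1011101): 5 ones → 1
Block 3 (1101010): 4 ones → 1
Block 4 (1000000): 1 one → 0
Block 5 (1110011): 5 ones → 1
Block 6 (0000000): 0 ones → 0
Block 7 (0101110): 4 ones → 1
Block 8 (0000000): 0 ones → 0
Block 9 (1111011): 6 ones → 1
Block 10 (0110000): 2 ones → 0
Block 11 (0001000): 1 one → 0
Block 12 (0000000): 0 ones → 0

111010101000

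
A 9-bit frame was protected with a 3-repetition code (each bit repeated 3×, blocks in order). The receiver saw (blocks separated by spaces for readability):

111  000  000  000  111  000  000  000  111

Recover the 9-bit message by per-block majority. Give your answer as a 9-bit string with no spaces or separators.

Block 1 (111): 3 ones → 1
Block 2 (000): 0 ones → 0
Block 3 (000): 0 ones → 0
Block 4 (000): 0 ones → 0
Block 5 (111): 3 ones → 1
Block 6 (000): 0 ones → 0
Block 7 (000): 0 ones → 0
Block 8 (000): 0 ones → 0
Block 9 (111): 3 ones → 1

100010001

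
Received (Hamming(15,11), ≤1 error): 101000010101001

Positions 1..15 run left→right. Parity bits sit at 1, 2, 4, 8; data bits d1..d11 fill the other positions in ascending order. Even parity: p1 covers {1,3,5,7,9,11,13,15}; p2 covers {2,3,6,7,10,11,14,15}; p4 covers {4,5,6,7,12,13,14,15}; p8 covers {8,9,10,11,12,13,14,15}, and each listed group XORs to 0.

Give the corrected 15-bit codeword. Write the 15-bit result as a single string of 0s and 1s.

s1 (pos 1,3,5,7,9,11,13,15): 1⊕1⊕0⊕0⊕0⊕0⊕0⊕1 = 1
s2 (pos 2,3,6,7,10,11,14,15): 0⊕1⊕0⊕0⊕1⊕0⊕0⊕1 = 1
s4 (pos 4,5,6,7,12,13,14,15): 0⊕0⊕0⊕0⊕1⊕0⊕0⊕1 = 0
s8 (pos 8,9,10,11,12,13,14,15): 1⊕0⊕1⊕0⊕1⊕0⊕0⊕1 = 0
Syndrome s8…s1 = 0011 → error at position 3.
Flip position 3: 101000010101001 → 100000010101001

100000010101001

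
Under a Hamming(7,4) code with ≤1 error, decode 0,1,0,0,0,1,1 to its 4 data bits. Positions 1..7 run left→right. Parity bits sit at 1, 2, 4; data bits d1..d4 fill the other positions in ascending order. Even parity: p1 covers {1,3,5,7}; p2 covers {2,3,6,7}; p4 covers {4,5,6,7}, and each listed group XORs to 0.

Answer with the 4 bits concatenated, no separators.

s1 (pos 1,3,5,7): 0⊕0⊕0⊕1 = 1
s2 (pos 2,3,6,7): 1⊕0⊕1⊕1 = 1
s4 (pos 4,5,6,7): 0⊕0⊕1⊕1 = 0
Syndrome s4…s1 = 011 → error at position 3.
Flip position 3: 0100011 → 0110011
Read data bits from positions 3,5,6,7: 1011

1011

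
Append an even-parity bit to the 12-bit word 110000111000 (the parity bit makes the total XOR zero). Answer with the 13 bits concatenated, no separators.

1100001110001

XOR of the 12 data bits: 1⊕1⊕0⊕0⊕0⊕0⊕1⊕1⊕1⊕0⊕0⊕0 = 1
Parity bit = 1 (so all 13 bits XOR to 0).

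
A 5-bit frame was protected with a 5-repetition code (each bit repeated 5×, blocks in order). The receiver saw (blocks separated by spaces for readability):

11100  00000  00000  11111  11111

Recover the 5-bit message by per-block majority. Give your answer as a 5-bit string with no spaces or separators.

Block 1 (11100): 3 ones → 1
Block 2 (00000): 0 ones → 0
Block 3 (00000): 0 ones → 0
Block 4 (11111): 5 ones → 1
Block 5 (11111): 5 ones → 1

10011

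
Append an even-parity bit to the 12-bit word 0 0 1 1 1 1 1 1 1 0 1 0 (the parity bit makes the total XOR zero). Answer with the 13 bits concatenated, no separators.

0011111110100

XOR of the 12 data bits: 0⊕0⊕1⊕1⊕1⊕1⊕1⊕1⊕1⊕0⊕1⊕0 = 0
Parity bit = 0 (so all 13 bits XOR to 0).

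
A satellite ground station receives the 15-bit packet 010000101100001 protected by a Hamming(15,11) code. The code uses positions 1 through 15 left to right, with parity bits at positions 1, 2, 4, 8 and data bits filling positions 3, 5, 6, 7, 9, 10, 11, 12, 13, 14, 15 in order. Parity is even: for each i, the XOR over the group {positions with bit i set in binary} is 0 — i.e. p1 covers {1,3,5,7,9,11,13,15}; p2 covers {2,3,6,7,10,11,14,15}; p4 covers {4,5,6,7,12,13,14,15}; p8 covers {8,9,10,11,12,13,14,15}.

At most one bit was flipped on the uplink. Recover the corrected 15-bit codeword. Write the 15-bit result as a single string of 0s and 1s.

010000100100001

s1 (pos 1,3,5,7,9,11,13,15): 0⊕0⊕0⊕1⊕1⊕0⊕0⊕1 = 1
s2 (pos 2,3,6,7,10,11,14,15): 1⊕0⊕0⊕1⊕1⊕0⊕0⊕1 = 0
s4 (pos 4,5,6,7,12,13,14,15): 0⊕0⊕0⊕1⊕0⊕0⊕0⊕1 = 0
s8 (pos 8,9,10,11,12,13,14,15): 0⊕1⊕1⊕0⊕0⊕0⊕0⊕1 = 1
Syndrome s8…s1 = 1001 → error at position 9.
Flip position 9: 010000101100001 → 010000100100001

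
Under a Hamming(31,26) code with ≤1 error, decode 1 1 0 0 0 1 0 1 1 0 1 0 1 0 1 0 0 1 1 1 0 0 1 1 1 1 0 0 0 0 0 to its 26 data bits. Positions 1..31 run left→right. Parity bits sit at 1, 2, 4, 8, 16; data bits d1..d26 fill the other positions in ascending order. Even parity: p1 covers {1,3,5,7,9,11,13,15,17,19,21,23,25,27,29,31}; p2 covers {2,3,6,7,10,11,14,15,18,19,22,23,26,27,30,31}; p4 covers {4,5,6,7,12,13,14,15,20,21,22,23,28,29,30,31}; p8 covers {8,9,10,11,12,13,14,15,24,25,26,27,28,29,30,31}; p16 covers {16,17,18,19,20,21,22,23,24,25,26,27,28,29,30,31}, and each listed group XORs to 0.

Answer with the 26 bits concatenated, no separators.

00101010101011000111100000

s1 (pos 1,3,5,7,9,11,13,15,17,19,21,23,25,27,29,31): 1⊕0⊕0⊕0⊕1⊕1⊕1⊕1⊕0⊕1⊕0⊕1⊕1⊕0⊕0⊕0 = 0
s2 (pos 2,3,6,7,10,11,14,15,18,19,22,23,26,27,30,31): 1⊕0⊕1⊕0⊕0⊕1⊕0⊕1⊕1⊕1⊕0⊕1⊕1⊕0⊕0⊕0 = 0
s4 (pos 4,5,6,7,12,13,14,15,20,21,22,23,28,29,30,31): 0⊕0⊕1⊕0⊕0⊕1⊕0⊕1⊕1⊕0⊕0⊕1⊕0⊕0⊕0⊕0 = 1
s8 (pos 8,9,10,11,12,13,14,15,24,25,26,27,28,29,30,31): 1⊕1⊕0⊕1⊕0⊕1⊕0⊕1⊕1⊕1⊕1⊕0⊕0⊕0⊕0⊕0 = 0
s16 (pos 16,17,18,19,20,21,22,23,24,25,26,27,28,29,30,31): 0⊕0⊕1⊕1⊕1⊕0⊕0⊕1⊕1⊕1⊕1⊕0⊕0⊕0⊕0⊕0 = 1
Syndrome s16…s1 = 10100 → error at position 20.
Flip position 20: 1100010110101010011100111100000 → 1100010110101010011000111100000
Read data bits from positions 3,5,6,7,9,10,11,12,13,14,15,17,18,19,20,21,22,23,24,25,26,27,28,29,30,31: 00101010101011000111100000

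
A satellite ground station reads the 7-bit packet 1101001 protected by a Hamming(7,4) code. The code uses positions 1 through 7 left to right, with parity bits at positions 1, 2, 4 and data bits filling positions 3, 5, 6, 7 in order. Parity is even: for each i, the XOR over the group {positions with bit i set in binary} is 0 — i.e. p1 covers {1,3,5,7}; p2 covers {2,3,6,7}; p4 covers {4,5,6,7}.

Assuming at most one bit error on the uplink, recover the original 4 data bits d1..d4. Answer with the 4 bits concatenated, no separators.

0001

s1 (pos 1,3,5,7): 1⊕0⊕0⊕1 = 0
s2 (pos 2,3,6,7): 1⊕0⊕0⊕1 = 0
s4 (pos 4,5,6,7): 1⊕0⊕0⊕1 = 0
Syndrome s4…s1 = 000 → no error.
Read data bits from positions 3,5,6,7: 0001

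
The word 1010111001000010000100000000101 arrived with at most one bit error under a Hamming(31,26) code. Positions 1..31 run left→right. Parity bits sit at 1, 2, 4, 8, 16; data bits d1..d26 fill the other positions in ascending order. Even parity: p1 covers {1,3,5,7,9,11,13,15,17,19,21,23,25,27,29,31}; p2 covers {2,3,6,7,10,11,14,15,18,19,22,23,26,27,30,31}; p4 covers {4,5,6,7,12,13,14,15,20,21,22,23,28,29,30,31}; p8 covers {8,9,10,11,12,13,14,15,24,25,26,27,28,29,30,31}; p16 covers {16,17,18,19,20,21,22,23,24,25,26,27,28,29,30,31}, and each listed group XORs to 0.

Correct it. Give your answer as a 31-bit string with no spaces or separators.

1010111001000010000110000000101

s1 (pos 1,3,5,7,9,11,13,15,17,19,21,23,25,27,29,31): 1⊕1⊕1⊕1⊕0⊕0⊕0⊕1⊕0⊕0⊕0⊕0⊕0⊕0⊕1⊕1 = 1
s2 (pos 2,3,6,7,10,11,14,15,18,19,22,23,26,27,30,31): 0⊕1⊕1⊕1⊕1⊕0⊕0⊕1⊕0⊕0⊕0⊕0⊕0⊕0⊕0⊕1 = 0
s4 (pos 4,5,6,7,12,13,14,15,20,21,22,23,28,29,30,31): 0⊕1⊕1⊕1⊕0⊕0⊕0⊕1⊕1⊕0⊕0⊕0⊕0⊕1⊕0⊕1 = 1
s8 (pos 8,9,10,11,12,13,14,15,24,25,26,27,28,29,30,31): 0⊕0⊕1⊕0⊕0⊕0⊕0⊕1⊕0⊕0⊕0⊕0⊕0⊕1⊕0⊕1 = 0
s16 (pos 16,17,18,19,20,21,22,23,24,25,26,27,28,29,30,31): 0⊕0⊕0⊕0⊕1⊕0⊕0⊕0⊕0⊕0⊕0⊕0⊕0⊕1⊕0⊕1 = 1
Syndrome s16…s1 = 10101 → error at position 21.
Flip position 21: 1010111001000010000100000000101 → 1010111001000010000110000000101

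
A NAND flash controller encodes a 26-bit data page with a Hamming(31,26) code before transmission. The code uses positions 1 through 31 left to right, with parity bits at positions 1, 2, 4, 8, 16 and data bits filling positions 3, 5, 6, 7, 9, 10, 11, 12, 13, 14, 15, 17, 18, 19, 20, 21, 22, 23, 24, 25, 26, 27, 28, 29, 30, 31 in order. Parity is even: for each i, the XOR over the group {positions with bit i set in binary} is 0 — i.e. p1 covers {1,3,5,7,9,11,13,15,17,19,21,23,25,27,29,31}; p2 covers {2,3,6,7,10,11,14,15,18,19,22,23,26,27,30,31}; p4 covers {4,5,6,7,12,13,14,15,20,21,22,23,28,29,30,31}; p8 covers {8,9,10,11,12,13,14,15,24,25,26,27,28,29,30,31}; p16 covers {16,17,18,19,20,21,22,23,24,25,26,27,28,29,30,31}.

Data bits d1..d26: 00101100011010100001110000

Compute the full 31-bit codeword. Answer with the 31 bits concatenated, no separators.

0100010111000111010100001110000

Place data at non-parity positions: p1 p2 0 p4 0 1 0 p8 1 1 0 0 0 1 1 p16 0 1 0 1 0 0 0 0 1 1 1 0 0 0 0
p1 (pos 1,3,5,7,9,11,13,15,17,19,21,23,25,27,29,31): XOR of data positions = 0⊕0⊕0⊕1⊕0⊕0⊕1⊕0⊕0⊕0⊕0⊕1⊕1⊕0⊕0 = 0
p2 (pos 2,3,6,7,10,11,14,15,18,19,22,23,26,27,30,31): XOR of data positions = 0⊕1⊕0⊕1⊕0⊕1⊕1⊕1⊕0⊕0⊕0⊕1⊕1⊕0⊕0 = 1
p4 (pos 4,5,6,7,12,13,14,15,20,21,22,23,28,29,30,31): XOR of data positions = 0⊕1⊕0⊕0⊕0⊕1⊕1⊕1⊕0⊕0⊕0⊕0⊕0⊕0⊕0 = 0
p8 (pos 8,9,10,11,12,13,14,15,24,25,26,27,28,29,30,31): XOR of data positions = 1⊕1⊕0⊕0⊕0⊕1⊕1⊕0⊕1⊕1⊕1⊕0⊕0⊕0⊕0 = 1
p16 (pos 16,17,18,19,20,21,22,23,24,25,26,27,28,29,30,31): XOR of data positions = 0⊕1⊕0⊕1⊕0⊕0⊕0⊕0⊕1⊕1⊕1⊕0⊕0⊕0⊕0 = 1
Codeword: 0100010111000111010100001110000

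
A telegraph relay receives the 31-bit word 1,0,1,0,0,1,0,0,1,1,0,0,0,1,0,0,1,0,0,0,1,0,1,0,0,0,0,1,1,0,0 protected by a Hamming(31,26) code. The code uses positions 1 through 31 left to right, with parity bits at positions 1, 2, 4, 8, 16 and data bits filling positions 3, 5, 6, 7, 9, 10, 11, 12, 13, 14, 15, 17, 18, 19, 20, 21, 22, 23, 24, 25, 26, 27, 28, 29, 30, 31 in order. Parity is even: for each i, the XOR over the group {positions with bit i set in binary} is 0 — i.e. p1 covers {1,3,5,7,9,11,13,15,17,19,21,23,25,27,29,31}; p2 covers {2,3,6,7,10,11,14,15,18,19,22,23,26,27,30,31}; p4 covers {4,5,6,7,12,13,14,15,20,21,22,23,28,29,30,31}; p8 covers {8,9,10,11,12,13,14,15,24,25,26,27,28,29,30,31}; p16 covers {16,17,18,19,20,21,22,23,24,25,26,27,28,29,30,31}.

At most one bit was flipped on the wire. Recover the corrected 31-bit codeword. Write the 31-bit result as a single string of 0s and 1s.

1010010011000100100010100011100

s1 (pos 1,3,5,7,9,11,13,15,17,19,21,23,25,27,29,31): 1⊕1⊕0⊕0⊕1⊕0⊕0⊕0⊕1⊕0⊕1⊕1⊕0⊕0⊕1⊕0 = 1
s2 (pos 2,3,6,7,10,11,14,15,18,19,22,23,26,27,30,31): 0⊕1⊕1⊕0⊕1⊕0⊕1⊕0⊕0⊕0⊕0⊕1⊕0⊕0⊕0⊕0 = 1
s4 (pos 4,5,6,7,12,13,14,15,20,21,22,23,28,29,30,31): 0⊕0⊕1⊕0⊕0⊕0⊕1⊕0⊕0⊕1⊕0⊕1⊕1⊕1⊕0⊕0 = 0
s8 (pos 8,9,10,11,12,13,14,15,24,25,26,27,28,29,30,31): 0⊕1⊕1⊕0⊕0⊕0⊕1⊕0⊕0⊕0⊕0⊕0⊕1⊕1⊕0⊕0 = 1
s16 (pos 16,17,18,19,20,21,22,23,24,25,26,27,28,29,30,31): 0⊕1⊕0⊕0⊕0⊕1⊕0⊕1⊕0⊕0⊕0⊕0⊕1⊕1⊕0⊕0 = 1
Syndrome s16…s1 = 11011 → error at position 27.
Flip position 27: 1010010011000100100010100001100 → 1010010011000100100010100011100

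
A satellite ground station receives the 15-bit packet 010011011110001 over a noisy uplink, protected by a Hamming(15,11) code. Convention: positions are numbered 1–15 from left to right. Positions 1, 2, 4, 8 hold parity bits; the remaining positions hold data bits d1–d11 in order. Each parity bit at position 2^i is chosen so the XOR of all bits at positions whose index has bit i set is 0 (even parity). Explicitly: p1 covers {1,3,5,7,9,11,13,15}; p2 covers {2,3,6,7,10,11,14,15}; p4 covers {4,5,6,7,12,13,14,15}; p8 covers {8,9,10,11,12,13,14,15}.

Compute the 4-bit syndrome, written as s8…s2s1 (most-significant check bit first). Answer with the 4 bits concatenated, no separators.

s1 (pos 1,3,5,7,9,11,13,15): 0⊕0⊕1⊕0⊕1⊕1⊕0⊕1 = 0
s2 (pos 2,3,6,7,10,11,14,15): 1⊕0⊕1⊕0⊕1⊕1⊕0⊕1 = 1
s4 (pos 4,5,6,7,12,13,14,15): 0⊕1⊕1⊕0⊕0⊕0⊕0⊕1 = 1
s8 (pos 8,9,10,11,12,13,14,15): 1⊕1⊕1⊕1⊕0⊕0⊕0⊕1 = 1
Syndrome s8…s1 = 1110 → error at position 14.

1110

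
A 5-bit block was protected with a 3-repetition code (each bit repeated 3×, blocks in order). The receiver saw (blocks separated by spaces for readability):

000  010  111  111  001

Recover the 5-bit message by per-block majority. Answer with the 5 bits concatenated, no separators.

Block 1 (000): 0 ones → 0
Block 2 (010): 1 one → 0
Block 3 (111): 3 ones → 1
Block 4 (111): 3 ones → 1
Block 5 (001): 1 one → 0

00110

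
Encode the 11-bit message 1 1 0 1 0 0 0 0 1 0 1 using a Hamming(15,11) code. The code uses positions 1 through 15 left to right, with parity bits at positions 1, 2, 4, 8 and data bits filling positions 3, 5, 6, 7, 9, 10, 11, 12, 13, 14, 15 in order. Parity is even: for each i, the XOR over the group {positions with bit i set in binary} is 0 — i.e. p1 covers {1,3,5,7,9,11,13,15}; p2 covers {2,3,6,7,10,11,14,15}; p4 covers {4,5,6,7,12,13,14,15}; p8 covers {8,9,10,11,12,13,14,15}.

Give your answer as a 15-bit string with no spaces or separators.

111010100000101

Place data at non-parity positions: p1 p2 1 p4 1 0 1 p8 0 0 0 0 1 0 1
p1 (pos 1,3,5,7,9,11,13,15): XOR of data positions = 1⊕1⊕1⊕0⊕0⊕1⊕1 = 1
p2 (pos 2,3,6,7,10,11,14,15): XOR of data positions = 1⊕0⊕1⊕0⊕0⊕0⊕1 = 1
p4 (pos 4,5,6,7,12,13,14,15): XOR of data positions = 1⊕0⊕1⊕0⊕1⊕0⊕1 = 0
p8 (pos 8,9,10,11,12,13,14,15): XOR of data positions = 0⊕0⊕0⊕0⊕1⊕0⊕1 = 0
Codeword: 111010100000101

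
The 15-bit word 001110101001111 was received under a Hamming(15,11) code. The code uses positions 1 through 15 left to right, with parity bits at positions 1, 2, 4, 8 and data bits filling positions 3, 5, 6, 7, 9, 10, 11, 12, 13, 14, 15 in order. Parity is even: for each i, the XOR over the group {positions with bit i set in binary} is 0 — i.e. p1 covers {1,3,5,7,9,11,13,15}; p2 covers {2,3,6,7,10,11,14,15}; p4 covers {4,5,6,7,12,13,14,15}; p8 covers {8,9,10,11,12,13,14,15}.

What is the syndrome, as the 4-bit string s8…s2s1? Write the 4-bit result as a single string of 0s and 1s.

1100

s1 (pos 1,3,5,7,9,11,13,15): 0⊕1⊕1⊕1⊕1⊕0⊕1⊕1 = 0
s2 (pos 2,3,6,7,10,11,14,15): 0⊕1⊕0⊕1⊕0⊕0⊕1⊕1 = 0
s4 (pos 4,5,6,7,12,13,14,15): 1⊕1⊕0⊕1⊕1⊕1⊕1⊕1 = 1
s8 (pos 8,9,10,11,12,13,14,15): 0⊕1⊕0⊕0⊕1⊕1⊕1⊕1 = 1
Syndrome s8…s1 = 1100 → error at position 12.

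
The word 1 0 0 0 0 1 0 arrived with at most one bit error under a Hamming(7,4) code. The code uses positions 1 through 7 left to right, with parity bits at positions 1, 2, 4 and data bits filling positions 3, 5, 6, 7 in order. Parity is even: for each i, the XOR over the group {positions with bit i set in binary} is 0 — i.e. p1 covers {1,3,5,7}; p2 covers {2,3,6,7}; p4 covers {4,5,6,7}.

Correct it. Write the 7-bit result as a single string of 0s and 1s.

s1 (pos 1,3,5,7): 1⊕0⊕0⊕0 = 1
s2 (pos 2,3,6,7): 0⊕0⊕1⊕0 = 1
s4 (pos 4,5,6,7): 0⊕0⊕1⊕0 = 1
Syndrome s4…s1 = 111 → error at position 7.
Flip position 7: 1000010 → 1000011

1000011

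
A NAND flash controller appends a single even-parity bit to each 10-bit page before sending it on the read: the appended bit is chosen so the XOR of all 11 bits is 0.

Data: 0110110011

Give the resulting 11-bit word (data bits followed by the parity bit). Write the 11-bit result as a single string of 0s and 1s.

XOR of the 10 data bits: 0⊕1⊕1⊕0⊕1⊕1⊕0⊕0⊕1⊕1 = 0
Parity bit = 0 (so all 11 bits XOR to 0).

01101100110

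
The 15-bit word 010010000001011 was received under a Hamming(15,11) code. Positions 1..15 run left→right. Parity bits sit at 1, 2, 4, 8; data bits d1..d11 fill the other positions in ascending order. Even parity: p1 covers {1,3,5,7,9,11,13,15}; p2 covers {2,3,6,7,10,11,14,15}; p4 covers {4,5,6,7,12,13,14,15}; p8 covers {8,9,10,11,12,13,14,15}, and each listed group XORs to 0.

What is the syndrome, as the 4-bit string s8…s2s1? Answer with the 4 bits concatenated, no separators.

s1 (pos 1,3,5,7,9,11,13,15): 0⊕0⊕1⊕0⊕0⊕0⊕0⊕1 = 0
s2 (pos 2,3,6,7,10,11,14,15): 1⊕0⊕0⊕0⊕0⊕0⊕1⊕1 = 1
s4 (pos 4,5,6,7,12,13,14,15): 0⊕1⊕0⊕0⊕1⊕0⊕1⊕1 = 0
s8 (pos 8,9,10,11,12,13,14,15): 0⊕0⊕0⊕0⊕1⊕0⊕1⊕1 = 1
Syndrome s8…s1 = 1010 → error at position 10.

1010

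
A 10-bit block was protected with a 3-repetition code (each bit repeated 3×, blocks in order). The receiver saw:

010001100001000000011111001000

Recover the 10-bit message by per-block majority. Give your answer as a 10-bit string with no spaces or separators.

Block 1 (010): 1 one → 0
Block 2 (001): 1 one → 0
Block 3 (100): 1 one → 0
Block 4 (001): 1 one → 0
Block 5 (000): 0 ones → 0
Block 6 (000): 0 ones → 0
Block 7 (011): 2 ones → 1
Block 8 (111): 3 ones → 1
Block 9 (001): 1 one → 0
Block 10 (000): 0 ones → 0

0000001100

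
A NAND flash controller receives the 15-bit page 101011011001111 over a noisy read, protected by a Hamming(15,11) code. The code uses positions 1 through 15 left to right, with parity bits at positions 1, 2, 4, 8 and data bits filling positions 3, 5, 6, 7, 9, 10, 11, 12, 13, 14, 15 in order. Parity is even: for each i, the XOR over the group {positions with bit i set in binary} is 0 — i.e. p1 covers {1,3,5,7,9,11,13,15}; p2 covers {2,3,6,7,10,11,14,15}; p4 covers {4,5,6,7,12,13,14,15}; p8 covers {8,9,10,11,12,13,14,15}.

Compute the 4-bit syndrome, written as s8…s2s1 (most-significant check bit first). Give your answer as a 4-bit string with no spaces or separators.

0000

s1 (pos 1,3,5,7,9,11,13,15): 1⊕1⊕1⊕0⊕1⊕0⊕1⊕1 = 0
s2 (pos 2,3,6,7,10,11,14,15): 0⊕1⊕1⊕0⊕0⊕0⊕1⊕1 = 0
s4 (pos 4,5,6,7,12,13,14,15): 0⊕1⊕1⊕0⊕1⊕1⊕1⊕1 = 0
s8 (pos 8,9,10,11,12,13,14,15): 1⊕1⊕0⊕0⊕1⊕1⊕1⊕1 = 0
Syndrome s8…s1 = 0000 → no error.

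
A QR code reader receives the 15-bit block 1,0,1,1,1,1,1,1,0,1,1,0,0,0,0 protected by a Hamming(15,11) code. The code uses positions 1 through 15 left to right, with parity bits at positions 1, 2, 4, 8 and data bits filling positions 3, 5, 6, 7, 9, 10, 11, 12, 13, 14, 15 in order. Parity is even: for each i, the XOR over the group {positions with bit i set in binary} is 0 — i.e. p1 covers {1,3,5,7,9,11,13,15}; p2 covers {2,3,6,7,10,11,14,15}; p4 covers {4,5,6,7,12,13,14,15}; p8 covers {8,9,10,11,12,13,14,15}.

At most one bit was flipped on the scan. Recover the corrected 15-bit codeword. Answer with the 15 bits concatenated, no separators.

s1 (pos 1,3,5,7,9,11,13,15): 1⊕1⊕1⊕1⊕0⊕1⊕0⊕0 = 1
s2 (pos 2,3,6,7,10,11,14,15): 0⊕1⊕1⊕1⊕1⊕1⊕0⊕0 = 1
s4 (pos 4,5,6,7,12,13,14,15): 1⊕1⊕1⊕1⊕0⊕0⊕0⊕0 = 0
s8 (pos 8,9,10,11,12,13,14,15): 1⊕0⊕1⊕1⊕0⊕0⊕0⊕0 = 1
Syndrome s8…s1 = 1011 → error at position 11.
Flip position 11: 101111110110000 → 101111110100000

101111110100000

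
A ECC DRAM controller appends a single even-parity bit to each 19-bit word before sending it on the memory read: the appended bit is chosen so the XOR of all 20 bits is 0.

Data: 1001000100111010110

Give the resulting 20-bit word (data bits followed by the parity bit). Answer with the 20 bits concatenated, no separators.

XOR of the 19 data bits: 1⊕0⊕0⊕1⊕0⊕0⊕0⊕1⊕0⊕0⊕1⊕1⊕1⊕0⊕1⊕0⊕1⊕1⊕0 = 1
Parity bit = 1 (so all 20 bits XOR to 0).

10010001001110101101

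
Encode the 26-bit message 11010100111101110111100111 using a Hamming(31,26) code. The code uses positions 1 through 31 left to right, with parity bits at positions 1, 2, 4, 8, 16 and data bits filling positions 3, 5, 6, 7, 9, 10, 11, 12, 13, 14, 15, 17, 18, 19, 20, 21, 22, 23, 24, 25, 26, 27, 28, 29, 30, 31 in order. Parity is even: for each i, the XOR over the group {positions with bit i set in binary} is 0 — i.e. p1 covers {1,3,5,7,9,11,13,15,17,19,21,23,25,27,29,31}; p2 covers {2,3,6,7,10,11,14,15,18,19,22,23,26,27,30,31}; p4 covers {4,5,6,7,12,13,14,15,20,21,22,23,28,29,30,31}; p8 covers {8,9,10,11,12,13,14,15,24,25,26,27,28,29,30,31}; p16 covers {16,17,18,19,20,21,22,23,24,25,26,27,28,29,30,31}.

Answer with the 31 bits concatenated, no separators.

Place data at non-parity positions: p1 p2 1 p4 1 0 1 p8 0 1 0 0 1 1 1 p16 1 0 1 1 1 0 1 1 1 1 0 0 1 1 1
p1 (pos 1,3,5,7,9,11,13,15,17,19,21,23,25,27,29,31): XOR of data positions = 1⊕1⊕1⊕0⊕0⊕1⊕1⊕1⊕1⊕1⊕1⊕1⊕0⊕1⊕1 = 0
p2 (pos 2,3,6,7,10,11,14,15,18,19,22,23,26,27,30,31): XOR of data positions = 1⊕0⊕1⊕1⊕0⊕1⊕1⊕0⊕1⊕0⊕1⊕1⊕0⊕1⊕1 = 0
p4 (pos 4,5,6,7,12,13,14,15,20,21,22,23,28,29,30,31): XOR of data positions = 1⊕0⊕1⊕0⊕1⊕1⊕1⊕1⊕1⊕0⊕1⊕0⊕1⊕1⊕1 = 1
p8 (pos 8,9,10,11,12,13,14,15,24,25,26,27,28,29,30,31): XOR of data positions = 0⊕1⊕0⊕0⊕1⊕1⊕1⊕1⊕1⊕1⊕0⊕0⊕1⊕1⊕1 = 0
p16 (pos 16,17,18,19,20,21,22,23,24,25,26,27,28,29,30,31): XOR of data positions = 1⊕0⊕1⊕1⊕1⊕0⊕1⊕1⊕1⊕1⊕0⊕0⊕1⊕1⊕1 = 1
Codeword: 0011101001001111101110111100111

0011101001001111101110111100111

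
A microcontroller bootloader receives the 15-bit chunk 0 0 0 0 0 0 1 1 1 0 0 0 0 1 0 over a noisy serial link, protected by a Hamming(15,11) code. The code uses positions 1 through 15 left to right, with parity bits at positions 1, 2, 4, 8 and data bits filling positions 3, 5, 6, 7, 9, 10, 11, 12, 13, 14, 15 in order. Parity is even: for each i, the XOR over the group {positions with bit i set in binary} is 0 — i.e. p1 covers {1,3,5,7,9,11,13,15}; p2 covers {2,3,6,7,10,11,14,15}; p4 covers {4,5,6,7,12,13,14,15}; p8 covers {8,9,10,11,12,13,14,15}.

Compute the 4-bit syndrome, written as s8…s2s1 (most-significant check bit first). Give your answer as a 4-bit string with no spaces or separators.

1000

s1 (pos 1,3,5,7,9,11,13,15): 0⊕0⊕0⊕1⊕1⊕0⊕0⊕0 = 0
s2 (pos 2,3,6,7,10,11,14,15): 0⊕0⊕0⊕1⊕0⊕0⊕1⊕0 = 0
s4 (pos 4,5,6,7,12,13,14,15): 0⊕0⊕0⊕1⊕0⊕0⊕1⊕0 = 0
s8 (pos 8,9,10,11,12,13,14,15): 1⊕1⊕0⊕0⊕0⊕0⊕1⊕0 = 1
Syndrome s8…s1 = 1000 → error at position 8.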